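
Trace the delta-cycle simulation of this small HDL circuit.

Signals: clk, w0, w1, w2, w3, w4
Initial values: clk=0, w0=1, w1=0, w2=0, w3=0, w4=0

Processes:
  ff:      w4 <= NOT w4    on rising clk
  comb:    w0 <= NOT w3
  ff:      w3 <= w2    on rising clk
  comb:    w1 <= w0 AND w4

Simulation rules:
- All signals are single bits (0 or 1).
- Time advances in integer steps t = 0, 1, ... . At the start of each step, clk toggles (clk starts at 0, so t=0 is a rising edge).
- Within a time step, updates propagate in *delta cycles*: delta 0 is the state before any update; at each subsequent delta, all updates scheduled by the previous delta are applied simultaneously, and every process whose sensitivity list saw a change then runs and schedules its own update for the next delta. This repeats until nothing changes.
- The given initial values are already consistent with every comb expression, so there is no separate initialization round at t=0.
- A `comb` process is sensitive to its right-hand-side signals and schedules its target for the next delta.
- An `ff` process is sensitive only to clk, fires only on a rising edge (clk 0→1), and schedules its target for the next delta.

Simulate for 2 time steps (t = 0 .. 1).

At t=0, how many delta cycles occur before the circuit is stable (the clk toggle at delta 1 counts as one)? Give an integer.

t=0 Δ0: clk=0 w0=1 w2=0 w3=0 w1=0 w4=0
  Δ1: clk:0→1
  Δ2: w4:0→1
  Δ3: w1:0→1
  (3Δ to stable)
t=1 Δ0: clk=1 w0=1 w2=0 w3=0 w1=1 w4=1
  Δ1: clk:1→0
  (1Δ to stable)

3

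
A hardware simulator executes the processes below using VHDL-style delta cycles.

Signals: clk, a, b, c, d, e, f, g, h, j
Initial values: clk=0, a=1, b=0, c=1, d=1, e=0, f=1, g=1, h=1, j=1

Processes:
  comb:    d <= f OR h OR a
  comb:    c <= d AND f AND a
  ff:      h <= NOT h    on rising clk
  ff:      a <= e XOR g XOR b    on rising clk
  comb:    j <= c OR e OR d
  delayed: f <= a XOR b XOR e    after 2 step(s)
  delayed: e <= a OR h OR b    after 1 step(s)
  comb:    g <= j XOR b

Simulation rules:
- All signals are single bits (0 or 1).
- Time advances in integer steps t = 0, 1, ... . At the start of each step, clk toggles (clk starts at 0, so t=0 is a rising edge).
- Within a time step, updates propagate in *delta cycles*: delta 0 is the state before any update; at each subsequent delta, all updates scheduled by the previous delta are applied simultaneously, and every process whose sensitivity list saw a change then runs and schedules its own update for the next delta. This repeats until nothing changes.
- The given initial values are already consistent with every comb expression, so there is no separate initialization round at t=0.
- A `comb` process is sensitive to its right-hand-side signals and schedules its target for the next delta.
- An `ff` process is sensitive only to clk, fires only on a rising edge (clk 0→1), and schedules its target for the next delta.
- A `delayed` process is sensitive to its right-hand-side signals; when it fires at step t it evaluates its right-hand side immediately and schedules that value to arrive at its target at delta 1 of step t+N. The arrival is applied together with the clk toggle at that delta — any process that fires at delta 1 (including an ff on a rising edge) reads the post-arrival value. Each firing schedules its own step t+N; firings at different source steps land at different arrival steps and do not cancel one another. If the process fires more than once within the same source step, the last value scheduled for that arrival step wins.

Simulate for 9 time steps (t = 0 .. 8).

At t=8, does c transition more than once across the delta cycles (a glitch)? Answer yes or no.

t0.Δ0 d=1 f=1 c=1 a=1 g=1 h=1 clk=0 j=1 e=0 b=0
t0.Δ1 d=1 f=1 c=1 a=1 g=1 h=1 clk=1 j=1 e=0 b=0
t0.Δ2 d=1 f=1 c=1 a=1 g=1 h=0 clk=1 j=1 e=0 b=0
t1.Δ0 d=1 f=1 c=1 a=1 g=1 h=0 clk=1 j=1 e=0 b=0
t1.Δ1 d=1 f=1 c=1 a=1 g=1 h=0 clk=0 j=1 e=1 b=0
t2.Δ0 d=1 f=1 c=1 a=1 g=1 h=0 clk=0 j=1 e=1 b=0
t2.Δ1 d=1 f=1 c=1 a=1 g=1 h=0 clk=1 j=1 e=1 b=0
t2.Δ2 d=1 f=1 c=1 a=0 g=1 h=1 clk=1 j=1 e=1 b=0
t2.Δ3 d=1 f=1 c=0 a=0 g=1 h=1 clk=1 j=1 e=1 b=0
t3.Δ0 d=1 f=1 c=0 a=0 g=1 h=1 clk=1 j=1 e=1 b=0
t3.Δ1 d=1 f=0 c=0 a=0 g=1 h=1 clk=0 j=1 e=1 b=0
t4.Δ0 d=1 f=0 c=0 a=0 g=1 h=1 clk=0 j=1 e=1 b=0
t4.Δ1 d=1 f=1 c=0 a=0 g=1 h=1 clk=1 j=1 e=1 b=0
t4.Δ2 d=1 f=1 c=0 a=0 g=1 h=0 clk=1 j=1 e=1 b=0
t5.Δ0 d=1 f=1 c=0 a=0 g=1 h=0 clk=1 j=1 e=1 b=0
t5.Δ1 d=1 f=1 c=0 a=0 g=1 h=0 clk=0 j=1 e=0 b=0
t6.Δ0 d=1 f=1 c=0 a=0 g=1 h=0 clk=0 j=1 e=0 b=0
t6.Δ1 d=1 f=1 c=0 a=0 g=1 h=0 clk=1 j=1 e=0 b=0
t6.Δ2 d=1 f=1 c=0 a=1 g=1 h=1 clk=1 j=1 e=0 b=0
t6.Δ3 d=1 f=1 c=1 a=1 g=1 h=1 clk=1 j=1 e=0 b=0
t7.Δ0 d=1 f=1 c=1 a=1 g=1 h=1 clk=1 j=1 e=0 b=0
t7.Δ1 d=1 f=0 c=1 a=1 g=1 h=1 clk=0 j=1 e=1 b=0
t7.Δ2 d=1 f=0 c=0 a=1 g=1 h=1 clk=0 j=1 e=1 b=0
t8.Δ0 d=1 f=0 c=0 a=1 g=1 h=1 clk=0 j=1 e=1 b=0
t8.Δ1 d=1 f=1 c=0 a=1 g=1 h=1 clk=1 j=1 e=1 b=0
t8.Δ2 d=1 f=1 c=1 a=0 g=1 h=0 clk=1 j=1 e=1 b=0
t8.Δ3 d=1 f=1 c=0 a=0 g=1 h=0 clk=1 j=1 e=1 b=0

yes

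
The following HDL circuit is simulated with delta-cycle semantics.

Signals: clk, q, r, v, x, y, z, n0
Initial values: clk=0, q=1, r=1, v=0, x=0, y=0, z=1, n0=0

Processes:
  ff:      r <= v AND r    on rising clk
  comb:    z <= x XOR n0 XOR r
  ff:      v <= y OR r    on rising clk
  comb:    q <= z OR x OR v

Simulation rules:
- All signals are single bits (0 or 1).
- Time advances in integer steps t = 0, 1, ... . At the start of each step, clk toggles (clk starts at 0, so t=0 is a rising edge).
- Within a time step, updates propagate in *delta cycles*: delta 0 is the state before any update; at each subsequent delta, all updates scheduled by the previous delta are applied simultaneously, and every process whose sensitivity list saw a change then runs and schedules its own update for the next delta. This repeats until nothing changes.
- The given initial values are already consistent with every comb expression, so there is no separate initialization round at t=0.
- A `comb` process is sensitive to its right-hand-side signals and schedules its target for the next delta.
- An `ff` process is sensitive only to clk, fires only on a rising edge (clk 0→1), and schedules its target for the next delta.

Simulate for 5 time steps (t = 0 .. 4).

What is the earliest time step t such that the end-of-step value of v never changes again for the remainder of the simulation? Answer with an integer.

t=0 Δ0: v=0 x=0 z=1 q=1 y=0 n0=0 clk=0 r=1
  Δ1: clk:0→1
  Δ2: v:0→1, r:1→0
  Δ3: z:1→0
  (3Δ to stable)
t=1 Δ0: v=1 x=0 z=0 q=1 y=0 n0=0 clk=1 r=0
  Δ1: clk:1→0
  (1Δ to stable)
t=2 Δ0: v=1 x=0 z=0 q=1 y=0 n0=0 clk=0 r=0
  Δ1: clk:0→1
  Δ2: v:1→0
  Δ3: q:1→0
  (3Δ to stable)
t=3 Δ0: v=0 x=0 z=0 q=0 y=0 n0=0 clk=1 r=0
  Δ1: clk:1→0
  (1Δ to stable)
t=4 Δ0: v=0 x=0 z=0 q=0 y=0 n0=0 clk=0 r=0
  Δ1: clk:0→1
  (1Δ to stable)

2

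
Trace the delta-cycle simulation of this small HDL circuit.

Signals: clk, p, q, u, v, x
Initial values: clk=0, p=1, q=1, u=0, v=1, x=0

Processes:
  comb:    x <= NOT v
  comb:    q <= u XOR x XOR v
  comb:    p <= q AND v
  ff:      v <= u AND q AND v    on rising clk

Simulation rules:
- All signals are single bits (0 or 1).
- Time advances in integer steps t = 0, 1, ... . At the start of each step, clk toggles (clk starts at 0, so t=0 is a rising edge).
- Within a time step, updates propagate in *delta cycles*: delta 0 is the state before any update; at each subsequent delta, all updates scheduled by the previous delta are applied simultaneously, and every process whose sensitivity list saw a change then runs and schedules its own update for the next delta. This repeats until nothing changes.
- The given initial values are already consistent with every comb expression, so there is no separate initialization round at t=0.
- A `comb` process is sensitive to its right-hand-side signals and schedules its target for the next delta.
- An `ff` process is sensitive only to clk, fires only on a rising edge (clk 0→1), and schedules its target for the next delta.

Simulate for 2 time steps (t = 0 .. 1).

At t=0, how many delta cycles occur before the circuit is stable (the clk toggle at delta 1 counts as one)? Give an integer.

t0.Δ0 p=1 v=1 clk=0 x=0 u=0 q=1
t0.Δ1 p=1 v=1 clk=1 x=0 u=0 q=1
t0.Δ2 p=1 v=0 clk=1 x=0 u=0 q=1
t0.Δ3 p=0 v=0 clk=1 x=1 u=0 q=0
t0.Δ4 p=0 v=0 clk=1 x=1 u=0 q=1
t1.Δ0 p=0 v=0 clk=1 x=1 u=0 q=1
t1.Δ1 p=0 v=0 clk=0 x=1 u=0 q=1

4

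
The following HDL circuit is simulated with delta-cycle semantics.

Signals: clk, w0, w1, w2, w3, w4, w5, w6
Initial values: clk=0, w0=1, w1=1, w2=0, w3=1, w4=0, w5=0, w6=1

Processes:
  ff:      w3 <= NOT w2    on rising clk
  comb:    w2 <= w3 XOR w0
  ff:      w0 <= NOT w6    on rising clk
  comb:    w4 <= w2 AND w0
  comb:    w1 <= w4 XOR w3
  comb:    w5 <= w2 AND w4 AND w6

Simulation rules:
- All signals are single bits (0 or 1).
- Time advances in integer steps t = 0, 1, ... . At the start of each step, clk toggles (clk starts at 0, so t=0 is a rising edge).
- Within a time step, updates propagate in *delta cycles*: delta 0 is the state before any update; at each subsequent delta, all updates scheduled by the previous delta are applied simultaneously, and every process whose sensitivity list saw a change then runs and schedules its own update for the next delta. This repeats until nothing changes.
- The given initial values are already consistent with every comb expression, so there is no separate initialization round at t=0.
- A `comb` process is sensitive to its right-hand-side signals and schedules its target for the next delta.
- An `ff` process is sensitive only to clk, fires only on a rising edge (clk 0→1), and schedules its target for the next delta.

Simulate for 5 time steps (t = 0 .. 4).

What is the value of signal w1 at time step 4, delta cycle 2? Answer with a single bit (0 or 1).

t=0 Δ0: w0=1 w1=1 w3=1 clk=0 w4=0 w2=0 w5=0 w6=1
  Δ1: clk:0→1
  Δ2: w0:1→0
  Δ3: w2:0→1
  (3Δ to stable)
t=1 Δ0: w0=0 w1=1 w3=1 clk=1 w4=0 w2=1 w5=0 w6=1
  Δ1: clk:1→0
  (1Δ to stable)
t=2 Δ0: w0=0 w1=1 w3=1 clk=0 w4=0 w2=1 w5=0 w6=1
  Δ1: clk:0→1
  Δ2: w3:1→0
  Δ3: w1:1→0, w2:1→0
  (3Δ to stable)
t=3 Δ0: w0=0 w1=0 w3=0 clk=1 w4=0 w2=0 w5=0 w6=1
  Δ1: clk:1→0
  (1Δ to stable)
t=4 Δ0: w0=0 w1=0 w3=0 clk=0 w4=0 w2=0 w5=0 w6=1
  Δ1: clk:0→1
  Δ2: w3:0→1
  Δ3: w1:0→1, w2:0→1
  (3Δ to stable)

0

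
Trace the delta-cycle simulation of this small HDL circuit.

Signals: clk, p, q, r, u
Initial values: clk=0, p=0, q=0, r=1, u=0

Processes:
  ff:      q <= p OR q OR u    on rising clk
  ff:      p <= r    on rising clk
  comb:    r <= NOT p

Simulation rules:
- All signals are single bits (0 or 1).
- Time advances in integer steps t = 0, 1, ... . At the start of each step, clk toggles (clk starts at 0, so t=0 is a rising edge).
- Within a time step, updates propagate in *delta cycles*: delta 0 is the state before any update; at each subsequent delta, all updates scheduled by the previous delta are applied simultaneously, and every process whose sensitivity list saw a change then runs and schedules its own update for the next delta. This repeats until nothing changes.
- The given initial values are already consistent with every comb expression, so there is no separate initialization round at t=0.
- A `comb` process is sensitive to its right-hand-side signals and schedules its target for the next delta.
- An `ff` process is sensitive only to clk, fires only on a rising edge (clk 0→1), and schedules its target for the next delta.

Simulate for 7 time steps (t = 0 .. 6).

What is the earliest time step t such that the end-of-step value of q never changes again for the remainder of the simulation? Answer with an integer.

2

t=0 Δ0: u=0 p=0 r=1 q=0 clk=0
  Δ1: clk:0→1
  Δ2: p:0→1
  Δ3: r:1→0
  (3Δ to stable)
t=1 Δ0: u=0 p=1 r=0 q=0 clk=1
  Δ1: clk:1→0
  (1Δ to stable)
t=2 Δ0: u=0 p=1 r=0 q=0 clk=0
  Δ1: clk:0→1
  Δ2: p:1→0, q:0→1
  Δ3: r:0→1
  (3Δ to stable)
t=3 Δ0: u=0 p=0 r=1 q=1 clk=1
  Δ1: clk:1→0
  (1Δ to stable)
t=4 Δ0: u=0 p=0 r=1 q=1 clk=0
  Δ1: clk:0→1
  Δ2: p:0→1
  Δ3: r:1→0
  (3Δ to stable)
t=5 Δ0: u=0 p=1 r=0 q=1 clk=1
  Δ1: clk:1→0
  (1Δ to stable)
t=6 Δ0: u=0 p=1 r=0 q=1 clk=0
  Δ1: clk:0→1
  Δ2: p:1→0
  Δ3: r:0→1
  (3Δ to stable)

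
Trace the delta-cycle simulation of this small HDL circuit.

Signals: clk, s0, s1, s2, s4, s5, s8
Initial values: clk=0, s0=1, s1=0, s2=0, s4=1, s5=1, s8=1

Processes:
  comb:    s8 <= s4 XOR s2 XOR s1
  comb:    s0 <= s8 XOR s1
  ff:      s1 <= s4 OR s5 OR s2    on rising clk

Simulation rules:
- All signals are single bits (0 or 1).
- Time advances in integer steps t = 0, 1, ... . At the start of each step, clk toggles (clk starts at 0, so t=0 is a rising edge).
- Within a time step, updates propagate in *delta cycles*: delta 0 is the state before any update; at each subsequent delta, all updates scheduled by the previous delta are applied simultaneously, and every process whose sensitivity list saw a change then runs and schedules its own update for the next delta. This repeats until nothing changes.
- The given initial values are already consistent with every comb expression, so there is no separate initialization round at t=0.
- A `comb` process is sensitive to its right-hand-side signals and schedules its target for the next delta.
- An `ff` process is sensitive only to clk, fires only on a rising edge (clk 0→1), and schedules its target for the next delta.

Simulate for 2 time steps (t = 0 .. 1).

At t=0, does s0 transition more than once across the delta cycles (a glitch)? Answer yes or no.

yes

[bits: s0,s5,s1,s2,clk,s4,s8]
t=0: Δ0=1100011 Δ1=1100111 Δ2=1110111 Δ3=0110110 Δ4=1110110 | 4Δ
t=1: Δ0=1110110 Δ1=1110010 | 1Δ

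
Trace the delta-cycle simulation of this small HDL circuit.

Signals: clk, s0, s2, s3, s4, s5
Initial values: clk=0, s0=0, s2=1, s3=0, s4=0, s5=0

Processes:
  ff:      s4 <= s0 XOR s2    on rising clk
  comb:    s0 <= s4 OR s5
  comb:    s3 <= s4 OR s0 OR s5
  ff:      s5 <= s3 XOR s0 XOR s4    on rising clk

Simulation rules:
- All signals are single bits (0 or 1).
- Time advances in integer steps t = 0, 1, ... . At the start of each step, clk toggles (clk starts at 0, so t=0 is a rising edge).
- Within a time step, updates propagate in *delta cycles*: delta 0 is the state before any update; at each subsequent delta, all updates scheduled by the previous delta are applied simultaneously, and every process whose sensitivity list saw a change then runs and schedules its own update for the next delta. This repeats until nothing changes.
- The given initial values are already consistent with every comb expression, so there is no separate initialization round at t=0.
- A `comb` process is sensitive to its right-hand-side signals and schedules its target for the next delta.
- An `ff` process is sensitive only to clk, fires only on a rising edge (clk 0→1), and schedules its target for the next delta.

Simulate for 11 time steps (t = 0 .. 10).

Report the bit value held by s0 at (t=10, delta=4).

0

[bits: s3,s4,s0,clk,s5,s2]
t=0: Δ0=000001 Δ1=000101 Δ2=010101 Δ3=111101 | 3Δ
t=1: Δ0=111101 Δ1=111001 | 1Δ
t=2: Δ0=111001 Δ1=111101 Δ2=101111 | 2Δ
t=3: Δ0=101111 Δ1=101011 | 1Δ
t=4: Δ0=101011 Δ1=101111 Δ2=101101 Δ3=100101 Δ4=000101 | 4Δ
t=5: Δ0=000101 Δ1=000001 | 1Δ
t=6: Δ0=000001 Δ1=000101 Δ2=010101 Δ3=111101 | 3Δ
t=7: Δ0=111101 Δ1=111001 | 1Δ
t=8: Δ0=111001 Δ1=111101 Δ2=101111 | 2Δ
t=9: Δ0=101111 Δ1=101011 | 1Δ
t=10: Δ0=101011 Δ1=101111 Δ2=101101 Δ3=100101 Δ4=000101 | 4Δ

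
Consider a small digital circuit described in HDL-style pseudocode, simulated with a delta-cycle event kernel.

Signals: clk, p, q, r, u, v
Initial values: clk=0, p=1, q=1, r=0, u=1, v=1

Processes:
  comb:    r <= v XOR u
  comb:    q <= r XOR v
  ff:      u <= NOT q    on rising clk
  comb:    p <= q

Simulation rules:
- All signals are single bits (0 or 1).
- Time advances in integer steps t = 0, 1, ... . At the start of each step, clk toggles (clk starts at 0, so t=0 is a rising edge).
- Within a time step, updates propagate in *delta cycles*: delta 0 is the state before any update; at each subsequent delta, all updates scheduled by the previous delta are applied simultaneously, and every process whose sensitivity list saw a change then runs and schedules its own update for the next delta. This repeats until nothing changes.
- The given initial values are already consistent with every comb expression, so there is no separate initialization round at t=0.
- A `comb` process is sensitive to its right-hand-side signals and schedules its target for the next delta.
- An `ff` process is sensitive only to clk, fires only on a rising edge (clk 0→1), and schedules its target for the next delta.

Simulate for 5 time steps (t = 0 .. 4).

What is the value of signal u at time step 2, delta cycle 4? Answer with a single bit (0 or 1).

t0.Δ0 u=1 p=1 q=1 clk=0 r=0 v=1
t0.Δ1 u=1 p=1 q=1 clk=1 r=0 v=1
t0.Δ2 u=0 p=1 q=1 clk=1 r=0 v=1
t0.Δ3 u=0 p=1 q=1 clk=1 r=1 v=1
t0.Δ4 u=0 p=1 q=0 clk=1 r=1 v=1
t0.Δ5 u=0 p=0 q=0 clk=1 r=1 v=1
t1.Δ0 u=0 p=0 q=0 clk=1 r=1 v=1
t1.Δ1 u=0 p=0 q=0 clk=0 r=1 v=1
t2.Δ0 u=0 p=0 q=0 clk=0 r=1 v=1
t2.Δ1 u=0 p=0 q=0 clk=1 r=1 v=1
t2.Δ2 u=1 p=0 q=0 clk=1 r=1 v=1
t2.Δ3 u=1 p=0 q=0 clk=1 r=0 v=1
t2.Δ4 u=1 p=0 q=1 clk=1 r=0 v=1
t2.Δ5 u=1 p=1 q=1 clk=1 r=0 v=1
t3.Δ0 u=1 p=1 q=1 clk=1 r=0 v=1
t3.Δ1 u=1 p=1 q=1 clk=0 r=0 v=1
t4.Δ0 u=1 p=1 q=1 clk=0 r=0 v=1
t4.Δ1 u=1 p=1 q=1 clk=1 r=0 v=1
t4.Δ2 u=0 p=1 q=1 clk=1 r=0 v=1
t4.Δ3 u=0 p=1 q=1 clk=1 r=1 v=1
t4.Δ4 u=0 p=1 q=0 clk=1 r=1 v=1
t4.Δ5 u=0 p=0 q=0 clk=1 r=1 v=1

1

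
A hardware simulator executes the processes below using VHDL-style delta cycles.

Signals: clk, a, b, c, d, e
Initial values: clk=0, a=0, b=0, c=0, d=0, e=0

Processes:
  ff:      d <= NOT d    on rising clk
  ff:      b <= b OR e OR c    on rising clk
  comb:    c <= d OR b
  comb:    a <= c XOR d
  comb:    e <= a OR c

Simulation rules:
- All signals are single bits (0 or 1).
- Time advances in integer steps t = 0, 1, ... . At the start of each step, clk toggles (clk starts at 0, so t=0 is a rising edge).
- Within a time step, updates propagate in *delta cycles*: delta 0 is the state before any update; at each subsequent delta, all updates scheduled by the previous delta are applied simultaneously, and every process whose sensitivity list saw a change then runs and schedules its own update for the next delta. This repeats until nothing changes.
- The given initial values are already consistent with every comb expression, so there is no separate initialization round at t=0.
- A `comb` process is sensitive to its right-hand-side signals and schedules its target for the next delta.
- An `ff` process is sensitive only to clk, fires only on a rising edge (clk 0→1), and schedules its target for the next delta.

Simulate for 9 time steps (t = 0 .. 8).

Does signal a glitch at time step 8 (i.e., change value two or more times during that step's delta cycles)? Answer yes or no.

no

[bits: c,b,a,d,clk,e]
t=0: Δ0=000000 Δ1=000010 Δ2=000110 Δ3=101110 Δ4=100111 | 4Δ
t=1: Δ0=100111 Δ1=100101 | 1Δ
t=2: Δ0=100101 Δ1=100111 Δ2=110011 Δ3=111011 | 3Δ
t=3: Δ0=111011 Δ1=111001 | 1Δ
t=4: Δ0=111001 Δ1=111011 Δ2=111111 Δ3=110111 | 3Δ
t=5: Δ0=110111 Δ1=110101 | 1Δ
t=6: Δ0=110101 Δ1=110111 Δ2=110011 Δ3=111011 | 3Δ
t=7: Δ0=111011 Δ1=111001 | 1Δ
t=8: Δ0=111001 Δ1=111011 Δ2=111111 Δ3=110111 | 3Δ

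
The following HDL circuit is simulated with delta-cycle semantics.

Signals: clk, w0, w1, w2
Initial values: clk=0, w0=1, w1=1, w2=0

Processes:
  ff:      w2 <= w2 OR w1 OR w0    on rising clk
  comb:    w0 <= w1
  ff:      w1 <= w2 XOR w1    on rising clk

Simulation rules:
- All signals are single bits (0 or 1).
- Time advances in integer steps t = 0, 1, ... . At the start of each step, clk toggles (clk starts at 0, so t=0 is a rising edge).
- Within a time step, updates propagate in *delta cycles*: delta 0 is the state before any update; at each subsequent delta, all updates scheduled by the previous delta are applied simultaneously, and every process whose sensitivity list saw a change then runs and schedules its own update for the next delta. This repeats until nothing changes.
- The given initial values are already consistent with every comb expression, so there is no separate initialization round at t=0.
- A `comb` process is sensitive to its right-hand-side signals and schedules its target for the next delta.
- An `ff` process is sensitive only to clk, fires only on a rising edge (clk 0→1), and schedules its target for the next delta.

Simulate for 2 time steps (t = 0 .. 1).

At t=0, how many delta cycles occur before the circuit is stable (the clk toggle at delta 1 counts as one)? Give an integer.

2

t=0 Δ0: clk=0 w1=1 w0=1 w2=0
  Δ1: clk:0→1
  Δ2: w2:0→1
  (2Δ to stable)
t=1 Δ0: clk=1 w1=1 w0=1 w2=1
  Δ1: clk:1→0
  (1Δ to stable)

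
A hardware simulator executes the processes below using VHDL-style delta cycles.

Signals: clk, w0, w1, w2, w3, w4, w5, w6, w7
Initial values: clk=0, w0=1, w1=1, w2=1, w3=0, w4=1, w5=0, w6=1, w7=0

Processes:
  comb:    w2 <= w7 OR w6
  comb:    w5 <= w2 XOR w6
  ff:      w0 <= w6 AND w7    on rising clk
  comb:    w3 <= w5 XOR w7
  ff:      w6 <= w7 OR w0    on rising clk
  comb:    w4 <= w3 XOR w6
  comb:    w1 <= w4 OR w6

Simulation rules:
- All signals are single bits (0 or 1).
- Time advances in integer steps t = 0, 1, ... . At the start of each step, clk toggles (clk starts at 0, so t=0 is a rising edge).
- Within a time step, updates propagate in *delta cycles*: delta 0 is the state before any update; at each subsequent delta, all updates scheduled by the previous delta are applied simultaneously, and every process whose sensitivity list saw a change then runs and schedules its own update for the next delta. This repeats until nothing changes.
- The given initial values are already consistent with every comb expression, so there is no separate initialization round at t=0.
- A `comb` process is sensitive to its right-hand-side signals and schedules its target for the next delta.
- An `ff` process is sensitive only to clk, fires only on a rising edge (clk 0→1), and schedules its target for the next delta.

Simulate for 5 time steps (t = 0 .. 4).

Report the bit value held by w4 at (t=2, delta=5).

t0.Δ0 w7=0 w6=1 w5=0 clk=0 w2=1 w4=1 w0=1 w3=0 w1=1
t0.Δ1 w7=0 w6=1 w5=0 clk=1 w2=1 w4=1 w0=1 w3=0 w1=1
t0.Δ2 w7=0 w6=1 w5=0 clk=1 w2=1 w4=1 w0=0 w3=0 w1=1
t1.Δ0 w7=0 w6=1 w5=0 clk=1 w2=1 w4=1 w0=0 w3=0 w1=1
t1.Δ1 w7=0 w6=1 w5=0 clk=0 w2=1 w4=1 w0=0 w3=0 w1=1
t2.Δ0 w7=0 w6=1 w5=0 clk=0 w2=1 w4=1 w0=0 w3=0 w1=1
t2.Δ1 w7=0 w6=1 w5=0 clk=1 w2=1 w4=1 w0=0 w3=0 w1=1
t2.Δ2 w7=0 w6=0 w5=0 clk=1 w2=1 w4=1 w0=0 w3=0 w1=1
t2.Δ3 w7=0 w6=0 w5=1 clk=1 w2=0 w4=0 w0=0 w3=0 w1=1
t2.Δ4 w7=0 w6=0 w5=0 clk=1 w2=0 w4=0 w0=0 w3=1 w1=0
t2.Δ5 w7=0 w6=0 w5=0 clk=1 w2=0 w4=1 w0=0 w3=0 w1=0
t2.Δ6 w7=0 w6=0 w5=0 clk=1 w2=0 w4=0 w0=0 w3=0 w1=1
t2.Δ7 w7=0 w6=0 w5=0 clk=1 w2=0 w4=0 w0=0 w3=0 w1=0
t3.Δ0 w7=0 w6=0 w5=0 clk=1 w2=0 w4=0 w0=0 w3=0 w1=0
t3.Δ1 w7=0 w6=0 w5=0 clk=0 w2=0 w4=0 w0=0 w3=0 w1=0
t4.Δ0 w7=0 w6=0 w5=0 clk=0 w2=0 w4=0 w0=0 w3=0 w1=0
t4.Δ1 w7=0 w6=0 w5=0 clk=1 w2=0 w4=0 w0=0 w3=0 w1=0

1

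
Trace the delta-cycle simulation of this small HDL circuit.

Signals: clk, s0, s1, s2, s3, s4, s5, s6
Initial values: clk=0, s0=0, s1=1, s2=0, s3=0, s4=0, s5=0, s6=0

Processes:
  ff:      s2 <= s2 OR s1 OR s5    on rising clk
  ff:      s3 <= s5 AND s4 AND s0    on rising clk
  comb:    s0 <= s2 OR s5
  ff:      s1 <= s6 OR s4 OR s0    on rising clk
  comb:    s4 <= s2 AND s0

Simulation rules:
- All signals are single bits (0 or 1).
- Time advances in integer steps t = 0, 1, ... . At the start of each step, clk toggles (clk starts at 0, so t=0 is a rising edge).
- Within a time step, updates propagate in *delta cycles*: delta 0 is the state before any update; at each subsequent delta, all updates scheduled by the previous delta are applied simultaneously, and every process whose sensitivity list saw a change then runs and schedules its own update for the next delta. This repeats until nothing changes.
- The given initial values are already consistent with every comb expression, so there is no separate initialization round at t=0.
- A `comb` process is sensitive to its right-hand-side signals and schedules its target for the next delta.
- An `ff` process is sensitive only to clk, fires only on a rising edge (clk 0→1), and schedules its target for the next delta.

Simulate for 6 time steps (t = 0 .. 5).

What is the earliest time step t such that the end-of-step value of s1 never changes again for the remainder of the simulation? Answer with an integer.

t=0 Δ0: s3=0 s1=1 clk=0 s6=0 s2=0 s0=0 s4=0 s5=0
  Δ1: clk:0→1
  Δ2: s1:1→0, s2:0→1
  Δ3: s0:0→1
  Δ4: s4:0→1
  (4Δ to stable)
t=1 Δ0: s3=0 s1=0 clk=1 s6=0 s2=1 s0=1 s4=1 s5=0
  Δ1: clk:1→0
  (1Δ to stable)
t=2 Δ0: s3=0 s1=0 clk=0 s6=0 s2=1 s0=1 s4=1 s5=0
  Δ1: clk:0→1
  Δ2: s1:0→1
  (2Δ to stable)
t=3 Δ0: s3=0 s1=1 clk=1 s6=0 s2=1 s0=1 s4=1 s5=0
  Δ1: clk:1→0
  (1Δ to stable)
t=4 Δ0: s3=0 s1=1 clk=0 s6=0 s2=1 s0=1 s4=1 s5=0
  Δ1: clk:0→1
  (1Δ to stable)
t=5 Δ0: s3=0 s1=1 clk=1 s6=0 s2=1 s0=1 s4=1 s5=0
  Δ1: clk:1→0
  (1Δ to stable)

2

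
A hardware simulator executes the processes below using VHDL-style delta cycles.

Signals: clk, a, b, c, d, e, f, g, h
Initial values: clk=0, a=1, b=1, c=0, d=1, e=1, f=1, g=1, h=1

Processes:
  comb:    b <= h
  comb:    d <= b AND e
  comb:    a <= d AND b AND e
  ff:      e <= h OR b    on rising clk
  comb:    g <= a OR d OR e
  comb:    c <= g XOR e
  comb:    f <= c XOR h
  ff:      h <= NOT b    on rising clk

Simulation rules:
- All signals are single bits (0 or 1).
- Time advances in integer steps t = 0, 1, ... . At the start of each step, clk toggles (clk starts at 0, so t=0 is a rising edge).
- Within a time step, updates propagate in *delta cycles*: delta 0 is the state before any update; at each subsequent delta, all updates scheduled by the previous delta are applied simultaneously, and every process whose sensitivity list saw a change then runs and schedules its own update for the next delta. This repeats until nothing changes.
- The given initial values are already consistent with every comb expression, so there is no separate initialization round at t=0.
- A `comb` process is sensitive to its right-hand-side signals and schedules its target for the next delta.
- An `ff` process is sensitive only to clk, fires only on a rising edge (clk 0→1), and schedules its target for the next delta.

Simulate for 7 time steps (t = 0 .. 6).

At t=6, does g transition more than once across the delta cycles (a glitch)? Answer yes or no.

no

t0.Δ0 e=1 d=1 h=1 b=1 f=1 clk=0 g=1 c=0 a=1
t0.Δ1 e=1 d=1 h=1 b=1 f=1 clk=1 g=1 c=0 a=1
t0.Δ2 e=1 d=1 h=0 b=1 f=1 clk=1 g=1 c=0 a=1
t0.Δ3 e=1 d=1 h=0 b=0 f=0 clk=1 g=1 c=0 a=1
t0.Δ4 e=1 d=0 h=0 b=0 f=0 clk=1 g=1 c=0 a=0
t1.Δ0 e=1 d=0 h=0 b=0 f=0 clk=1 g=1 c=0 a=0
t1.Δ1 e=1 d=0 h=0 b=0 f=0 clk=0 g=1 c=0 a=0
t2.Δ0 e=1 d=0 h=0 b=0 f=0 clk=0 g=1 c=0 a=0
t2.Δ1 e=1 d=0 h=0 b=0 f=0 clk=1 g=1 c=0 a=0
t2.Δ2 e=0 d=0 h=1 b=0 f=0 clk=1 g=1 c=0 a=0
t2.Δ3 e=0 d=0 h=1 b=1 f=1 clk=1 g=0 c=1 a=0
t2.Δ4 e=0 d=0 h=1 b=1 f=0 clk=1 g=0 c=0 a=0
t2.Δ5 e=0 d=0 h=1 b=1 f=1 clk=1 g=0 c=0 a=0
t3.Δ0 e=0 d=0 h=1 b=1 f=1 clk=1 g=0 c=0 a=0
t3.Δ1 e=0 d=0 h=1 b=1 f=1 clk=0 g=0 c=0 a=0
t4.Δ0 e=0 d=0 h=1 b=1 f=1 clk=0 g=0 c=0 a=0
t4.Δ1 e=0 d=0 h=1 b=1 f=1 clk=1 g=0 c=0 a=0
t4.Δ2 e=1 d=0 h=0 b=1 f=1 clk=1 g=0 c=0 a=0
t4.Δ3 e=1 d=1 h=0 b=0 f=0 clk=1 g=1 c=1 a=0
t4.Δ4 e=1 d=0 h=0 b=0 f=1 clk=1 g=1 c=0 a=0
t4.Δ5 e=1 d=0 h=0 b=0 f=0 clk=1 g=1 c=0 a=0
t5.Δ0 e=1 d=0 h=0 b=0 f=0 clk=1 g=1 c=0 a=0
t5.Δ1 e=1 d=0 h=0 b=0 f=0 clk=0 g=1 c=0 a=0
t6.Δ0 e=1 d=0 h=0 b=0 f=0 clk=0 g=1 c=0 a=0
t6.Δ1 e=1 d=0 h=0 b=0 f=0 clk=1 g=1 c=0 a=0
t6.Δ2 e=0 d=0 h=1 b=0 f=0 clk=1 g=1 c=0 a=0
t6.Δ3 e=0 d=0 h=1 b=1 f=1 clk=1 g=0 c=1 a=0
t6.Δ4 e=0 d=0 h=1 b=1 f=0 clk=1 g=0 c=0 a=0
t6.Δ5 e=0 d=0 h=1 b=1 f=1 clk=1 g=0 c=0 a=0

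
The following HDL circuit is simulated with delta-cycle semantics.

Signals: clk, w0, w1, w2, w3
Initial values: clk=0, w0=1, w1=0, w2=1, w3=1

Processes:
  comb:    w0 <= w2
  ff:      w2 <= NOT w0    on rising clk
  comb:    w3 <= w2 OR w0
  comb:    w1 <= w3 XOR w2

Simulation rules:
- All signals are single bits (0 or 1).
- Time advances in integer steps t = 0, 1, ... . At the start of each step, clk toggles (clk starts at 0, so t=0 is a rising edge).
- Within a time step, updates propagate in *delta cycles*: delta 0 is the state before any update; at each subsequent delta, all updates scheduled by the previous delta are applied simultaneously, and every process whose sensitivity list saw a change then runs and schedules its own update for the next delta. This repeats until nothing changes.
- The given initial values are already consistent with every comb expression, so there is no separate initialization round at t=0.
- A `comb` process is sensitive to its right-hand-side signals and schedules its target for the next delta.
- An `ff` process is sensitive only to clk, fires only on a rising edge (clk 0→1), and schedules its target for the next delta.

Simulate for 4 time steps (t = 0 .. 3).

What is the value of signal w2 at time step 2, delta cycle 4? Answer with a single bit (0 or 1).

t0.Δ0 w1=0 w2=1 clk=0 w0=1 w3=1
t0.Δ1 w1=0 w2=1 clk=1 w0=1 w3=1
t0.Δ2 w1=0 w2=0 clk=1 w0=1 w3=1
t0.Δ3 w1=1 w2=0 clk=1 w0=0 w3=1
t0.Δ4 w1=1 w2=0 clk=1 w0=0 w3=0
t0.Δ5 w1=0 w2=0 clk=1 w0=0 w3=0
t1.Δ0 w1=0 w2=0 clk=1 w0=0 w3=0
t1.Δ1 w1=0 w2=0 clk=0 w0=0 w3=0
t2.Δ0 w1=0 w2=0 clk=0 w0=0 w3=0
t2.Δ1 w1=0 w2=0 clk=1 w0=0 w3=0
t2.Δ2 w1=0 w2=1 clk=1 w0=0 w3=0
t2.Δ3 w1=1 w2=1 clk=1 w0=1 w3=1
t2.Δ4 w1=0 w2=1 clk=1 w0=1 w3=1
t3.Δ0 w1=0 w2=1 clk=1 w0=1 w3=1
t3.Δ1 w1=0 w2=1 clk=0 w0=1 w3=1

1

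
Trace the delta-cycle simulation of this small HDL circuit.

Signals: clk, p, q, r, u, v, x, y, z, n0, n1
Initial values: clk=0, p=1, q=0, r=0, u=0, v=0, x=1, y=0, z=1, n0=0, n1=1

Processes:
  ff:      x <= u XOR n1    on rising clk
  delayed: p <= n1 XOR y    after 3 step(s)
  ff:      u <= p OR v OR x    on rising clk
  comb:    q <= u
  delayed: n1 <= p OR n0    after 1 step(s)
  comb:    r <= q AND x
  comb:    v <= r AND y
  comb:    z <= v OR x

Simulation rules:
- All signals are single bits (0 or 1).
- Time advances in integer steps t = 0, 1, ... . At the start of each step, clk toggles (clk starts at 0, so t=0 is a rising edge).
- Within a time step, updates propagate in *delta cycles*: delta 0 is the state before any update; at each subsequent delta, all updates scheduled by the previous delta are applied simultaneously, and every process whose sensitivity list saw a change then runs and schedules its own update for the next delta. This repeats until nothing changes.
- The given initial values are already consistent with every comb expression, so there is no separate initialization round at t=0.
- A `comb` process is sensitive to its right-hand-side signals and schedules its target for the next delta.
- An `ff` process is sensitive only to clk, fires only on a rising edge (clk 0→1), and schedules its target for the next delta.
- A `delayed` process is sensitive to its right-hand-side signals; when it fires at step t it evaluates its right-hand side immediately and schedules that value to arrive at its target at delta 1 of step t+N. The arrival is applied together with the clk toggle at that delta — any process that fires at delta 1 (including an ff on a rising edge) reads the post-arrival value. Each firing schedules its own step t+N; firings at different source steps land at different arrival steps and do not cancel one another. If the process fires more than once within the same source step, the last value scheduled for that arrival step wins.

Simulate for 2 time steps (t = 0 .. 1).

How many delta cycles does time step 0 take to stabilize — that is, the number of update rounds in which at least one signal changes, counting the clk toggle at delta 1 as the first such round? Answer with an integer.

4

t=0 Δ0: v=0 q=0 z=1 r=0 y=0 x=1 clk=0 n0=0 u=0 p=1 n1=1
  Δ1: clk:0→1
  Δ2: u:0→1
  Δ3: q:0→1
  Δ4: r:0→1
  (4Δ to stable)
t=1 Δ0: v=0 q=1 z=1 r=1 y=0 x=1 clk=1 n0=0 u=1 p=1 n1=1
  Δ1: clk:1→0
  (1Δ to stable)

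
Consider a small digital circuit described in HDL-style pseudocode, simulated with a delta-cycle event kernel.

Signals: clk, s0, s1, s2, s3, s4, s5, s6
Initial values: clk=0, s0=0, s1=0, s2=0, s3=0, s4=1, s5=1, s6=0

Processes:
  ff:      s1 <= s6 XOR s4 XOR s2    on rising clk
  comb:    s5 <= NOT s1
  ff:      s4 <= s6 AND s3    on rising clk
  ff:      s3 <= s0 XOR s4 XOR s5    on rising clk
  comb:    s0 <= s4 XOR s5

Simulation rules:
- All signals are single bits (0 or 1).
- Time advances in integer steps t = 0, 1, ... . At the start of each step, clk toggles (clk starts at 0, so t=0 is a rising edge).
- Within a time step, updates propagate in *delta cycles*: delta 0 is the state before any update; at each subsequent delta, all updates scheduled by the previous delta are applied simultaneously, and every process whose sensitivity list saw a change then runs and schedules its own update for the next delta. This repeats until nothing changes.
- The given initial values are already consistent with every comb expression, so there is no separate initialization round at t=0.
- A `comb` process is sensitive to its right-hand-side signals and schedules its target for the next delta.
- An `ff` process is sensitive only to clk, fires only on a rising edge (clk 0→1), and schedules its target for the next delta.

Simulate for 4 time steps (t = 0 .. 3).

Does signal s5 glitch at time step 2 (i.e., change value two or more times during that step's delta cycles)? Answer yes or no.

t0.Δ0 s0=0 s3=0 s5=1 s4=1 s1=0 clk=0 s2=0 s6=0
t0.Δ1 s0=0 s3=0 s5=1 s4=1 s1=0 clk=1 s2=0 s6=0
t0.Δ2 s0=0 s3=0 s5=1 s4=0 s1=1 clk=1 s2=0 s6=0
t0.Δ3 s0=1 s3=0 s5=0 s4=0 s1=1 clk=1 s2=0 s6=0
t0.Δ4 s0=0 s3=0 s5=0 s4=0 s1=1 clk=1 s2=0 s6=0
t1.Δ0 s0=0 s3=0 s5=0 s4=0 s1=1 clk=1 s2=0 s6=0
t1.Δ1 s0=0 s3=0 s5=0 s4=0 s1=1 clk=0 s2=0 s6=0
t2.Δ0 s0=0 s3=0 s5=0 s4=0 s1=1 clk=0 s2=0 s6=0
t2.Δ1 s0=0 s3=0 s5=0 s4=0 s1=1 clk=1 s2=0 s6=0
t2.Δ2 s0=0 s3=0 s5=0 s4=0 s1=0 clk=1 s2=0 s6=0
t2.Δ3 s0=0 s3=0 s5=1 s4=0 s1=0 clk=1 s2=0 s6=0
t2.Δ4 s0=1 s3=0 s5=1 s4=0 s1=0 clk=1 s2=0 s6=0
t3.Δ0 s0=1 s3=0 s5=1 s4=0 s1=0 clk=1 s2=0 s6=0
t3.Δ1 s0=1 s3=0 s5=1 s4=0 s1=0 clk=0 s2=0 s6=0

no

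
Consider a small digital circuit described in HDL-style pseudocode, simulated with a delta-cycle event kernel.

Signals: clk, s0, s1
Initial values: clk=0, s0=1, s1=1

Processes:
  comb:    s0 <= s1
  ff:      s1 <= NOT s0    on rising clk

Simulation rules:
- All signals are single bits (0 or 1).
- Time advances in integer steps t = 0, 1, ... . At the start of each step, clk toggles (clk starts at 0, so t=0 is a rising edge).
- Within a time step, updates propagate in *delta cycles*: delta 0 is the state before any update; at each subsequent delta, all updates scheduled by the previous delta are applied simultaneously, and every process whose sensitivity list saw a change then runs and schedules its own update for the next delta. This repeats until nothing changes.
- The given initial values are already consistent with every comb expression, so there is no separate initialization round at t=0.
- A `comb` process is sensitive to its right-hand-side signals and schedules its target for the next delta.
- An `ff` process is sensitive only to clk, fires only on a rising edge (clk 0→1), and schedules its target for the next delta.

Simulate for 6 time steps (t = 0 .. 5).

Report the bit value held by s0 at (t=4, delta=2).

[bits: s1,s0,clk]
t=0: Δ0=110 Δ1=111 Δ2=011 Δ3=001 | 3Δ
t=1: Δ0=001 Δ1=000 | 1Δ
t=2: Δ0=000 Δ1=001 Δ2=101 Δ3=111 | 3Δ
t=3: Δ0=111 Δ1=110 | 1Δ
t=4: Δ0=110 Δ1=111 Δ2=011 Δ3=001 | 3Δ
t=5: Δ0=001 Δ1=000 | 1Δ

1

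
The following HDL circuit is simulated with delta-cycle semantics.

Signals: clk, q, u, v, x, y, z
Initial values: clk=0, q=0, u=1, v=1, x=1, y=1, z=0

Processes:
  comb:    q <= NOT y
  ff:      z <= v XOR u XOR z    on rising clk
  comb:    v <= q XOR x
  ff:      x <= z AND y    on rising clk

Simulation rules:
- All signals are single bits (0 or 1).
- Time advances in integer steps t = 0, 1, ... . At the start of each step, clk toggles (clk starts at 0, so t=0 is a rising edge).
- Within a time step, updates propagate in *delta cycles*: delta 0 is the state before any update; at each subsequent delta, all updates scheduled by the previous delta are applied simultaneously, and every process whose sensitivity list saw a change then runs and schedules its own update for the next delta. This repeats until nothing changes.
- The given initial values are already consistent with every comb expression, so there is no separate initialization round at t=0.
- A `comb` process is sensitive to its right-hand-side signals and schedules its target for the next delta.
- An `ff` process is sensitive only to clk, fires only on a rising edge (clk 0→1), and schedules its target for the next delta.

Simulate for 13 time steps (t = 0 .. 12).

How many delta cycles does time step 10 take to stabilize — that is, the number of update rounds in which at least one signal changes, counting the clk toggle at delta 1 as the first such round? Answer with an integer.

3

t=0 Δ0: q=0 y=1 x=1 u=1 z=0 clk=0 v=1
  Δ1: clk:0→1
  Δ2: x:1→0
  Δ3: v:1→0
  (3Δ to stable)
t=1 Δ0: q=0 y=1 x=0 u=1 z=0 clk=1 v=0
  Δ1: clk:1→0
  (1Δ to stable)
t=2 Δ0: q=0 y=1 x=0 u=1 z=0 clk=0 v=0
  Δ1: clk:0→1
  Δ2: z:0→1
  (2Δ to stable)
t=3 Δ0: q=0 y=1 x=0 u=1 z=1 clk=1 v=0
  Δ1: clk:1→0
  (1Δ to stable)
t=4 Δ0: q=0 y=1 x=0 u=1 z=1 clk=0 v=0
  Δ1: clk:0→1
  Δ2: x:0→1, z:1→0
  Δ3: v:0→1
  (3Δ to stable)
t=5 Δ0: q=0 y=1 x=1 u=1 z=0 clk=1 v=1
  Δ1: clk:1→0
  (1Δ to stable)
t=6 Δ0: q=0 y=1 x=1 u=1 z=0 clk=0 v=1
  Δ1: clk:0→1
  Δ2: x:1→0
  Δ3: v:1→0
  (3Δ to stable)
t=7 Δ0: q=0 y=1 x=0 u=1 z=0 clk=1 v=0
  Δ1: clk:1→0
  (1Δ to stable)
t=8 Δ0: q=0 y=1 x=0 u=1 z=0 clk=0 v=0
  Δ1: clk:0→1
  Δ2: z:0→1
  (2Δ to stable)
t=9 Δ0: q=0 y=1 x=0 u=1 z=1 clk=1 v=0
  Δ1: clk:1→0
  (1Δ to stable)
t=10 Δ0: q=0 y=1 x=0 u=1 z=1 clk=0 v=0
  Δ1: clk:0→1
  Δ2: x:0→1, z:1→0
  Δ3: v:0→1
  (3Δ to stable)
t=11 Δ0: q=0 y=1 x=1 u=1 z=0 clk=1 v=1
  Δ1: clk:1→0
  (1Δ to stable)
t=12 Δ0: q=0 y=1 x=1 u=1 z=0 clk=0 v=1
  Δ1: clk:0→1
  Δ2: x:1→0
  Δ3: v:1→0
  (3Δ to stable)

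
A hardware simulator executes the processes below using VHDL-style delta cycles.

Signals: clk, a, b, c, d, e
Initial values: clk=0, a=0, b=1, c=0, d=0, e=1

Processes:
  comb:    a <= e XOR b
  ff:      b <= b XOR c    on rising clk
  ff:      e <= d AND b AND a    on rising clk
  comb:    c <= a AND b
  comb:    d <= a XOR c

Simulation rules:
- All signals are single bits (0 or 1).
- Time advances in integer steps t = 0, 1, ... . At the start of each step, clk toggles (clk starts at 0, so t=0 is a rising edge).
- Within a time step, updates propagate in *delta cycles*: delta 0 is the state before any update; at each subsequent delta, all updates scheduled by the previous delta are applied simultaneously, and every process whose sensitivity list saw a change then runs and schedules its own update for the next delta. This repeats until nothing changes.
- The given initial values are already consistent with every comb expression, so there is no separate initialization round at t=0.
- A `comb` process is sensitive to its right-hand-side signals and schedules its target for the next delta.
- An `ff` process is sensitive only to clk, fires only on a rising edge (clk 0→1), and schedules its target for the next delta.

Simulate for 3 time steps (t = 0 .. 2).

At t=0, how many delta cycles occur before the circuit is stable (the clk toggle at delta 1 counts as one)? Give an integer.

5

t0.Δ0 d=0 clk=0 e=1 b=1 c=0 a=0
t0.Δ1 d=0 clk=1 e=1 b=1 c=0 a=0
t0.Δ2 d=0 clk=1 e=0 b=1 c=0 a=0
t0.Δ3 d=0 clk=1 e=0 b=1 c=0 a=1
t0.Δ4 d=1 clk=1 e=0 b=1 c=1 a=1
t0.Δ5 d=0 clk=1 e=0 b=1 c=1 a=1
t1.Δ0 d=0 clk=1 e=0 b=1 c=1 a=1
t1.Δ1 d=0 clk=0 e=0 b=1 c=1 a=1
t2.Δ0 d=0 clk=0 e=0 b=1 c=1 a=1
t2.Δ1 d=0 clk=1 e=0 b=1 c=1 a=1
t2.Δ2 d=0 clk=1 e=0 b=0 c=1 a=1
t2.Δ3 d=0 clk=1 e=0 b=0 c=0 a=0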